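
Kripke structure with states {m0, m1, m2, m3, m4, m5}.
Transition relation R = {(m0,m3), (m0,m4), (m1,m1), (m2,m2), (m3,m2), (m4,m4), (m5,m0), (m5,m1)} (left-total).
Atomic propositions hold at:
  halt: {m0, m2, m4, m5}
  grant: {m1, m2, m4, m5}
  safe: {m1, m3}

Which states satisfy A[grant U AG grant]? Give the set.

AG grant: greatest fixpoint, start Z0 = {m1, m2, m4, m5}, keep only states in Sat with every successor in Z. Z1 = {m1, m2, m4}; fixed.
Sat(AG grant) = {m1, m2, m4}
A[grant U AG grant]: least fixpoint, start Z0 = Sat(AG grant) = {m1, m2, m4}, add states in Sat(grant) with every successor in Z. Already a fixed point.
Sat(A[grant U AG grant]) = {m1, m2, m4}

{m1, m2, m4}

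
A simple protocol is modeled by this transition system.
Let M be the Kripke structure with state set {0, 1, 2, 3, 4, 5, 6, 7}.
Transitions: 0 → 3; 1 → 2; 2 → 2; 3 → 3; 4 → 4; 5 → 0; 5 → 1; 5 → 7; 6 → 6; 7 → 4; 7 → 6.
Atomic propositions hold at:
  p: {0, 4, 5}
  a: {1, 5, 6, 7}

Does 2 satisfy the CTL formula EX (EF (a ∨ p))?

Sat(a ∨ p) = {0, 1, 4, 5, 6, 7}
EF (a ∨ p): least fixpoint, start Z0 = {0, 1, 4, 5, 6, 7}, add states with some successor in Z. Already a fixed point.
Sat(EF (a ∨ p)) = {0, 1, 4, 5, 6, 7}
Sat(EX (EF (a ∨ p))) = {s : some successor in {0, 1, 4, 5, 6, 7}} = {4, 5, 6, 7}
2 ∉ Sat(EX (EF (a ∨ p))) = {4, 5, 6, 7}, so the formula does not hold at 2.

No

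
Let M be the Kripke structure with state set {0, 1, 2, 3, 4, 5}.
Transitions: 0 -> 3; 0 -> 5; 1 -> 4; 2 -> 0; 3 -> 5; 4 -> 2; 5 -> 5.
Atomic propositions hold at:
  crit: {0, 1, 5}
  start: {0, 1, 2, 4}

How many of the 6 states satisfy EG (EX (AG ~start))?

3

Sat(~start) = {3, 5}
AG ~start: greatest fixpoint, start Z0 = {3, 5}, keep only states in Sat with every successor in Z. Already a fixed point.
Sat(AG ~start) = {3, 5}
Sat(EX (AG ~start)) = {s : some successor in {3, 5}} = {0, 3, 5}
EG (EX (AG ~start)): greatest fixpoint, start Z0 = {0, 3, 5}, keep only states in Sat with some successor in Z. Already a fixed point.
Sat(EG (EX (AG ~start))) = {0, 3, 5}
|Sat(EG (EX (AG ~start)))| = |{0, 3, 5}| = 3.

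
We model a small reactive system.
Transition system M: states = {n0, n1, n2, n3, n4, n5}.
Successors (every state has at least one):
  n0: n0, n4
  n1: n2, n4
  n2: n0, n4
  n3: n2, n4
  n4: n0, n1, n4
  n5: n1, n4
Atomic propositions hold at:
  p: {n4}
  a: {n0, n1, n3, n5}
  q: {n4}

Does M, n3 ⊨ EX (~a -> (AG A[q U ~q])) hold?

No

Sat(~a) = {n2, n4}
Sat(~q) = {n0, n1, n2, n3, n5}
A[q U ~q]: least fixpoint, start Z0 = Sat(~q) = {n0, n1, n2, n3, n5}, add states in Sat(q) with every successor in Z. Already a fixed point.
Sat(A[q U ~q]) = {n0, n1, n2, n3, n5}
AG A[q U ~q]: greatest fixpoint, start Z0 = {n0, n1, n2, n3, n5}, keep only states in Sat with every successor in Z. Z1 = ∅; fixed.
Sat(AG A[q U ~q]) = ∅
Sat(~a -> (AG A[q U ~q])) = {n0, n1, n3, n5}
Sat(EX (~a -> (AG A[q U ~q]))) = {s : some successor in {n0, n1, n3, n5}} = {n0, n2, n4, n5}
n3 ∉ Sat(EX (~a -> (AG A[q U ~q]))) = {n0, n2, n4, n5}, so the formula does not hold at n3.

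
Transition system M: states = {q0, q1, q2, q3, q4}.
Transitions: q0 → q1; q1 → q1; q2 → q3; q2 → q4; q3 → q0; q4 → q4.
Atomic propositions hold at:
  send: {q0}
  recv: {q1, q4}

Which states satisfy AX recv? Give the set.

Sat(AX recv) = {s : every successor in {q1, q4}} = {q0, q1, q4}

{q0, q1, q4}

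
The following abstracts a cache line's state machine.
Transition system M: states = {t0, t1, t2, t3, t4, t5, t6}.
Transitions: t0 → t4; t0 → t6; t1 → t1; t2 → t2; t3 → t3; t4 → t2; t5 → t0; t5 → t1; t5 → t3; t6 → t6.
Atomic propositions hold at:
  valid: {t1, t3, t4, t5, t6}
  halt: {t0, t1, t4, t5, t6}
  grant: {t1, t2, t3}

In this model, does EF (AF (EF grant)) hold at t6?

EF grant: least fixpoint, start Z0 = {t1, t2, t3}, add states with some successor in Z. Z1 = {t1, t2, t3, t4, t5}; Z2 = {t0, t1, t2, t3, t4, t5}; fixed.
Sat(EF grant) = {t0, t1, t2, t3, t4, t5}
AF (EF grant): least fixpoint, start Z0 = {t0, t1, t2, t3, t4, t5}, add states with every successor in Z. Already a fixed point.
Sat(AF (EF grant)) = {t0, t1, t2, t3, t4, t5}
EF (AF (EF grant)): least fixpoint, start Z0 = {t0, t1, t2, t3, t4, t5}, add states with some successor in Z. Already a fixed point.
Sat(EF (AF (EF grant))) = {t0, t1, t2, t3, t4, t5}
t6 ∉ Sat(EF (AF (EF grant))) = {t0, t1, t2, t3, t4, t5}, so the formula does not hold at t6.

No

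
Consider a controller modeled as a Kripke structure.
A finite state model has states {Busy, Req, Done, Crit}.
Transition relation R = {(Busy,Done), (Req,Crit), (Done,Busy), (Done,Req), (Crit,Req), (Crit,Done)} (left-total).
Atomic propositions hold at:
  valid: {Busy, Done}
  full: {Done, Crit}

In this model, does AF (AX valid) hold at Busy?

Sat(AX valid) = {s : every successor in {Busy, Done}} = {Busy}
AF (AX valid): least fixpoint, start Z0 = {Busy}, add states with every successor in Z. Already a fixed point.
Sat(AF (AX valid)) = {Busy}
Busy ∈ Sat(AF (AX valid)) = {Busy}, so the formula holds at Busy.

Yes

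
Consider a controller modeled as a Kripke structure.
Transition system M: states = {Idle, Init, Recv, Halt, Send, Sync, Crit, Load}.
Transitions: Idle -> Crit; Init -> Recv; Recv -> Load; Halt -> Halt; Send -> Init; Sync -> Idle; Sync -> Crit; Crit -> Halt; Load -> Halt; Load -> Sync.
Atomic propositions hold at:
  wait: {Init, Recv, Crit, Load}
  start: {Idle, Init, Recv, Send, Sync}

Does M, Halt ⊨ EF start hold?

No

EF start: least fixpoint, start Z0 = {Idle, Init, Recv, Send, Sync}, add states with some successor in Z. Z1 = {Idle, Init, Recv, Send, Sync, Load}; fixed.
Sat(EF start) = {Idle, Init, Recv, Send, Sync, Load}
Halt ∉ Sat(EF start) = {Idle, Init, Recv, Send, Sync, Load}, so the formula does not hold at Halt.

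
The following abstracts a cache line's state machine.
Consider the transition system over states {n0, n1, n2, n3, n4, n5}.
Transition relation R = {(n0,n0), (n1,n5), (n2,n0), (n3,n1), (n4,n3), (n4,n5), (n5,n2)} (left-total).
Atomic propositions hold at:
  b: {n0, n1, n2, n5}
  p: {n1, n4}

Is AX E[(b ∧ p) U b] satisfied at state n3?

Yes

Sat(b ∧ p) = {n1}
E[(b ∧ p) U b]: least fixpoint, start Z0 = Sat(b) = {n0, n1, n2, n5}, add states in Sat(b ∧ p) with some successor in Z. Already a fixed point.
Sat(E[(b ∧ p) U b]) = {n0, n1, n2, n5}
Sat(AX E[(b ∧ p) U b]) = {s : every successor in {n0, n1, n2, n5}} = {n0, n1, n2, n3, n5}
n3 ∈ Sat(AX E[(b ∧ p) U b]) = {n0, n1, n2, n3, n5}, so the formula holds at n3.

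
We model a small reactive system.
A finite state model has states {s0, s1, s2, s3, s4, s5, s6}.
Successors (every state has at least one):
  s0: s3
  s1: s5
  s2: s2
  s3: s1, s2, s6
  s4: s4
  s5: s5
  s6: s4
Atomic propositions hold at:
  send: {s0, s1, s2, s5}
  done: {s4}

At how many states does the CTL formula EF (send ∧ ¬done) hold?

Sat(¬done) = {s0, s1, s2, s3, s5, s6}
Sat(send ∧ ¬done) = {s0, s1, s2, s5}
EF (send ∧ ¬done): least fixpoint, start Z0 = {s0, s1, s2, s5}, add states with some successor in Z. Z1 = {s0, s1, s2, s3, s5}; fixed.
Sat(EF (send ∧ ¬done)) = {s0, s1, s2, s3, s5}
|Sat(EF (send ∧ ¬done))| = |{s0, s1, s2, s3, s5}| = 5.

5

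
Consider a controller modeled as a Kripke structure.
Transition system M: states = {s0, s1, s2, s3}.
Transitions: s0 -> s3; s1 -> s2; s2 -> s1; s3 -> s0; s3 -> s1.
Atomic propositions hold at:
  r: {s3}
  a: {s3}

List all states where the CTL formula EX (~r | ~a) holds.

{s1, s2, s3}

Sat(~r) = {s0, s1, s2}
Sat(~a) = {s0, s1, s2}
Sat(~r | ~a) = {s0, s1, s2}
Sat(EX (~r | ~a)) = {s : some successor in {s0, s1, s2}} = {s1, s2, s3}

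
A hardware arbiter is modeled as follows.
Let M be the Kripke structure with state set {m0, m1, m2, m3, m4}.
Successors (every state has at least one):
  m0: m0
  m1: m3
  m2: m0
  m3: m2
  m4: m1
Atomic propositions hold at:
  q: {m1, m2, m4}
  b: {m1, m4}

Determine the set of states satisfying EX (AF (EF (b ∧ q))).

{m4}

Sat(b ∧ q) = {m1, m4}
EF (b ∧ q): least fixpoint, start Z0 = {m1, m4}, add states with some successor in Z. Already a fixed point.
Sat(EF (b ∧ q)) = {m1, m4}
AF (EF (b ∧ q)): least fixpoint, start Z0 = {m1, m4}, add states with every successor in Z. Already a fixed point.
Sat(AF (EF (b ∧ q))) = {m1, m4}
Sat(EX (AF (EF (b ∧ q)))) = {s : some successor in {m1, m4}} = {m4}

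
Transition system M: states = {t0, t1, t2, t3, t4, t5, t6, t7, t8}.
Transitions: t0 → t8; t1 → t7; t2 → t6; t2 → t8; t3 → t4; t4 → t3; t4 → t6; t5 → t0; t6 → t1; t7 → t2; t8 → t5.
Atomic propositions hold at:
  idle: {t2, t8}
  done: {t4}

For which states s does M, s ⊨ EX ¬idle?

{t1, t2, t3, t4, t5, t6, t8}

Sat(¬idle) = {t0, t1, t3, t4, t5, t6, t7}
Sat(EX ¬idle) = {s : some successor in {t0, t1, t3, t4, t5, t6, t7}} = {t1, t2, t3, t4, t5, t6, t8}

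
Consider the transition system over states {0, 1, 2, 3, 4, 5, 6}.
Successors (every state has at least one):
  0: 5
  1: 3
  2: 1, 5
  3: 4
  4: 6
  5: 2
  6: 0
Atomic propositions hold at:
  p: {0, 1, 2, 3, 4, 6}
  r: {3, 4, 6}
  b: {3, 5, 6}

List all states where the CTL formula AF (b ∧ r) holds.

Sat(b ∧ r) = {3, 6}
AF (b ∧ r): least fixpoint, start Z0 = {3, 6}, add states with every successor in Z. Z1 = {1, 3, 4, 6}; fixed.
Sat(AF (b ∧ r)) = {1, 3, 4, 6}

{1, 3, 4, 6}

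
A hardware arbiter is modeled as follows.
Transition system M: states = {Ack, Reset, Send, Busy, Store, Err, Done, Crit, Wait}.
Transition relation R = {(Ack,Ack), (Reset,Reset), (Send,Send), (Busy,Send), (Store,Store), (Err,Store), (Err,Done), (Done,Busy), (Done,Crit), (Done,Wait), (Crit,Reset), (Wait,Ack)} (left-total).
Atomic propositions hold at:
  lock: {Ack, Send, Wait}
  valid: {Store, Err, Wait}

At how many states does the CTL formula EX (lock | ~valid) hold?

8

Sat(~valid) = {Ack, Reset, Send, Busy, Done, Crit}
Sat(lock | ~valid) = {Ack, Reset, Send, Busy, Done, Crit, Wait}
Sat(EX (lock | ~valid)) = {s : some successor in {Ack, Reset, Send, Busy, Done, Crit, Wait}} = {Ack, Reset, Send, Busy, Err, Done, Crit, Wait}
|Sat(EX (lock | ~valid))| = |{Ack, Reset, Send, Busy, Err, Done, Crit, Wait}| = 8.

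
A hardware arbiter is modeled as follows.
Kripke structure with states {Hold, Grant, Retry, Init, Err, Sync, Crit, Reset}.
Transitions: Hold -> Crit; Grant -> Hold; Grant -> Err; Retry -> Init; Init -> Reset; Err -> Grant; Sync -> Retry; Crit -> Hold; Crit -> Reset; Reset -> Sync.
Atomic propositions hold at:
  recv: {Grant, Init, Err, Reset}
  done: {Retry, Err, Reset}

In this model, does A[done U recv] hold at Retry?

A[done U recv]: least fixpoint, start Z0 = Sat(recv) = {Grant, Init, Err, Reset}, add states in Sat(done) with every successor in Z. Z1 = {Grant, Retry, Init, Err, Reset}; fixed.
Sat(A[done U recv]) = {Grant, Retry, Init, Err, Reset}
Retry ∈ Sat(A[done U recv]) = {Grant, Retry, Init, Err, Reset}, so the formula holds at Retry.

Yes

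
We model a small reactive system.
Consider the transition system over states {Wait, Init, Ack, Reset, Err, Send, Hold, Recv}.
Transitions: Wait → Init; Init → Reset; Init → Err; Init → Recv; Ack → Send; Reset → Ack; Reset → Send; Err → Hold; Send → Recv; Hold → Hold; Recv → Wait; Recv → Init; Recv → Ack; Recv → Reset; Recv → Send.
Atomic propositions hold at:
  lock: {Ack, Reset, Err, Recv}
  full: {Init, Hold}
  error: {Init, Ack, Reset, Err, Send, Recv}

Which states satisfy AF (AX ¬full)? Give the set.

{Wait, Init, Ack, Reset, Send, Recv}

Sat(¬full) = {Wait, Ack, Reset, Err, Send, Recv}
Sat(AX ¬full) = {s : every successor in {Wait, Ack, Reset, Err, Send, Recv}} = {Init, Ack, Reset, Send}
AF (AX ¬full): least fixpoint, start Z0 = {Init, Ack, Reset, Send}, add states with every successor in Z. Z1 = {Wait, Init, Ack, Reset, Send}; Z2 = {Wait, Init, Ack, Reset, Send, Recv}; fixed.
Sat(AF (AX ¬full)) = {Wait, Init, Ack, Reset, Send, Recv}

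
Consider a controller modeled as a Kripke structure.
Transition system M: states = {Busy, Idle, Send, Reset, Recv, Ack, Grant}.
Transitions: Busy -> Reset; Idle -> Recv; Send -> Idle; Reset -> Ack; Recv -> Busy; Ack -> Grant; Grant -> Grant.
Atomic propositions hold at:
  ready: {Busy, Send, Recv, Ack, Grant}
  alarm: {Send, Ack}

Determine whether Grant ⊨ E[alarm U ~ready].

No

Sat(~ready) = {Idle, Reset}
E[alarm U ~ready]: least fixpoint, start Z0 = Sat(~ready) = {Idle, Reset}, add states in Sat(alarm) with some successor in Z. Z1 = {Idle, Send, Reset}; fixed.
Sat(E[alarm U ~ready]) = {Idle, Send, Reset}
Grant ∉ Sat(E[alarm U ~ready]) = {Idle, Send, Reset}, so the formula does not hold at Grant.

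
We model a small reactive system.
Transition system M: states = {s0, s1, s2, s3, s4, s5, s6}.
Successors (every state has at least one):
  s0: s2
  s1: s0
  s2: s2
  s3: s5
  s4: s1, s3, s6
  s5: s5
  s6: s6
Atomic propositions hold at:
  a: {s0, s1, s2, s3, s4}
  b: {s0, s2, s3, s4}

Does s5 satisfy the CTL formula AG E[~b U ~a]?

Yes

Sat(~b) = {s1, s5, s6}
Sat(~a) = {s5, s6}
E[~b U ~a]: least fixpoint, start Z0 = Sat(~a) = {s5, s6}, add states in Sat(~b) with some successor in Z. Already a fixed point.
Sat(E[~b U ~a]) = {s5, s6}
AG E[~b U ~a]: greatest fixpoint, start Z0 = {s5, s6}, keep only states in Sat with every successor in Z. Already a fixed point.
Sat(AG E[~b U ~a]) = {s5, s6}
s5 ∈ Sat(AG E[~b U ~a]) = {s5, s6}, so the formula holds at s5.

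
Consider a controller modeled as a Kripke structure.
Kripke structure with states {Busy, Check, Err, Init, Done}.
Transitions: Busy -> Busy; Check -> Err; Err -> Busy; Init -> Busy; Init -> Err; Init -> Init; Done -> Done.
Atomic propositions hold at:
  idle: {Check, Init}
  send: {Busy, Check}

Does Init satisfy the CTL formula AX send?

No

Sat(AX send) = {s : every successor in {Busy, Check}} = {Busy, Err}
Init ∉ Sat(AX send) = {Busy, Err}, so the formula does not hold at Init.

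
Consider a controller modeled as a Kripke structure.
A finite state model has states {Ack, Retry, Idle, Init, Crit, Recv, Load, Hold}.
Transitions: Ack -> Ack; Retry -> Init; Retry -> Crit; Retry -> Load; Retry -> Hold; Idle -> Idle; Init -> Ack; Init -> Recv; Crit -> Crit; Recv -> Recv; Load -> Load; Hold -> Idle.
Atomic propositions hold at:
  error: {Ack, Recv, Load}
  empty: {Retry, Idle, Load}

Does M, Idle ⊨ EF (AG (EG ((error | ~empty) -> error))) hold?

Sat(~empty) = {Ack, Init, Crit, Recv, Hold}
Sat(error | ~empty) = {Ack, Init, Crit, Recv, Load, Hold}
Sat((error | ~empty) -> error) = {Ack, Retry, Idle, Recv, Load}
EG ((error | ~empty) -> error): greatest fixpoint, start Z0 = {Ack, Retry, Idle, Recv, Load}, keep only states in Sat with some successor in Z. Already a fixed point.
Sat(EG ((error | ~empty) -> error)) = {Ack, Retry, Idle, Recv, Load}
AG (EG ((error | ~empty) -> error)): greatest fixpoint, start Z0 = {Ack, Retry, Idle, Recv, Load}, keep only states in Sat with every successor in Z. Z1 = {Ack, Idle, Recv, Load}; fixed.
Sat(AG (EG ((error | ~empty) -> error))) = {Ack, Idle, Recv, Load}
EF (AG (EG ((error | ~empty) -> error))): least fixpoint, start Z0 = {Ack, Idle, Recv, Load}, add states with some successor in Z. Z1 = {Ack, Retry, Idle, Init, Recv, Load, Hold}; fixed.
Sat(EF (AG (EG ((error | ~empty) -> error)))) = {Ack, Retry, Idle, Init, Recv, Load, Hold}
Idle ∈ Sat(EF (AG (EG ((error | ~empty) -> error)))) = {Ack, Retry, Idle, Init, Recv, Load, Hold}, so the formula holds at Idle.

Yes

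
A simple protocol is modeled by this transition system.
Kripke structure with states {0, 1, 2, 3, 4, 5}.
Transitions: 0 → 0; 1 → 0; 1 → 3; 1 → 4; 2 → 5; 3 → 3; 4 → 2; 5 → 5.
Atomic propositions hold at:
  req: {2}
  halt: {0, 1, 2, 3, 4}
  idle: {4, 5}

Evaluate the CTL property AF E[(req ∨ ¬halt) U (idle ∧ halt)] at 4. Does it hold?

Yes

Sat(¬halt) = {5}
Sat(req ∨ ¬halt) = {2, 5}
Sat(idle ∧ halt) = {4}
E[(req ∨ ¬halt) U (idle ∧ halt)]: least fixpoint, start Z0 = Sat((idle ∧ halt)) = {4}, add states in Sat(req ∨ ¬halt) with some successor in Z. Already a fixed point.
Sat(E[(req ∨ ¬halt) U (idle ∧ halt)]) = {4}
AF E[(req ∨ ¬halt) U (idle ∧ halt)]: least fixpoint, start Z0 = {4}, add states with every successor in Z. Already a fixed point.
Sat(AF E[(req ∨ ¬halt) U (idle ∧ halt)]) = {4}
4 ∈ Sat(AF E[(req ∨ ¬halt) U (idle ∧ halt)]) = {4}, so the formula holds at 4.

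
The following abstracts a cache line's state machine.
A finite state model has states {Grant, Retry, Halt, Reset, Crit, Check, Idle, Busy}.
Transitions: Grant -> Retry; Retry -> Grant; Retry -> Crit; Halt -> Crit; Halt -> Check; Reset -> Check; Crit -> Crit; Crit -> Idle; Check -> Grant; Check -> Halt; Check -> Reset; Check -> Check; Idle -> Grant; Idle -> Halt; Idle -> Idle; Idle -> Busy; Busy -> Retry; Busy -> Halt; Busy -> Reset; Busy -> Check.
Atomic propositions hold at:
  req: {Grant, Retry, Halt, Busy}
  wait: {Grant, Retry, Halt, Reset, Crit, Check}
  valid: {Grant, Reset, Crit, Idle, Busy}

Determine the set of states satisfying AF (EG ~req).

Sat(~req) = {Reset, Crit, Check, Idle}
EG ~req: greatest fixpoint, start Z0 = {Reset, Crit, Check, Idle}, keep only states in Sat with some successor in Z. Already a fixed point.
Sat(EG ~req) = {Reset, Crit, Check, Idle}
AF (EG ~req): least fixpoint, start Z0 = {Reset, Crit, Check, Idle}, add states with every successor in Z. Z1 = {Halt, Reset, Crit, Check, Idle}; fixed.
Sat(AF (EG ~req)) = {Halt, Reset, Crit, Check, Idle}

{Halt, Reset, Crit, Check, Idle}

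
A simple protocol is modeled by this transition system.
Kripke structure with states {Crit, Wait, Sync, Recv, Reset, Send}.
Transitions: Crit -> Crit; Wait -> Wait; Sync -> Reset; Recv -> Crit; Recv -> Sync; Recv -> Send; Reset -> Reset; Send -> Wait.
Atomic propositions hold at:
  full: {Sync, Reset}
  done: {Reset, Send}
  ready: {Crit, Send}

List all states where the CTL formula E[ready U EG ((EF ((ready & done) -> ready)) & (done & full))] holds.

Sat(ready & done) = {Send}
Sat((ready & done) -> ready) = {Crit, Wait, Sync, Recv, Reset, Send}
EF ((ready & done) -> ready): least fixpoint, start Z0 = {Crit, Wait, Sync, Recv, Reset, Send}, add states with some successor in Z. Already a fixed point.
Sat(EF ((ready & done) -> ready)) = {Crit, Wait, Sync, Recv, Reset, Send}
Sat(done & full) = {Reset}
Sat((EF ((ready & done) -> ready)) & (done & full)) = {Reset}
EG ((EF ((ready & done) -> ready)) & (done & full)): greatest fixpoint, start Z0 = {Reset}, keep only states in Sat with some successor in Z. Already a fixed point.
Sat(EG ((EF ((ready & done) -> ready)) & (done & full))) = {Reset}
E[ready U EG ((EF ((ready & done) -> ready)) & (done & full))]: least fixpoint, start Z0 = Sat(EG ((EF ((ready & done) -> ready)) & (done & full))) = {Reset}, add states in Sat(ready) with some successor in Z. Already a fixed point.
Sat(E[ready U EG ((EF ((ready & done) -> ready)) & (done & full))]) = {Reset}

{Reset}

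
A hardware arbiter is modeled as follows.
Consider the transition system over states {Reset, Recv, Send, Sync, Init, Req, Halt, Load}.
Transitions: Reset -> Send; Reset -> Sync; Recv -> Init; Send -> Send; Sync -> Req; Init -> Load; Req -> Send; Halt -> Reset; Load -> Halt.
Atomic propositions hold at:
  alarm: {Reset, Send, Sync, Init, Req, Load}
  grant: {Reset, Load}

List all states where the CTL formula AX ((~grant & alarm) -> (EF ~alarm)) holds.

{Recv, Init, Halt, Load}

Sat(~grant) = {Recv, Send, Sync, Init, Req, Halt}
Sat(~grant & alarm) = {Send, Sync, Init, Req}
Sat(~alarm) = {Recv, Halt}
EF ~alarm: least fixpoint, start Z0 = {Recv, Halt}, add states with some successor in Z. Z1 = {Recv, Halt, Load}; Z2 = {Recv, Init, Halt, Load}; fixed.
Sat(EF ~alarm) = {Recv, Init, Halt, Load}
Sat((~grant & alarm) -> (EF ~alarm)) = {Reset, Recv, Init, Halt, Load}
Sat(AX ((~grant & alarm) -> (EF ~alarm))) = {s : every successor in {Reset, Recv, Init, Halt, Load}} = {Recv, Init, Halt, Load}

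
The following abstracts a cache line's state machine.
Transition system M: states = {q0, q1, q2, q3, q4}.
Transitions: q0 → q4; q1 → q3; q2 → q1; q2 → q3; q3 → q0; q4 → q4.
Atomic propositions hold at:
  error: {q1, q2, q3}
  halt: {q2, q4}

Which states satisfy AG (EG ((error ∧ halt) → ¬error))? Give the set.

{q0, q1, q3, q4}

Sat(error ∧ halt) = {q2}
Sat(¬error) = {q0, q4}
Sat((error ∧ halt) → ¬error) = {q0, q1, q3, q4}
EG ((error ∧ halt) → ¬error): greatest fixpoint, start Z0 = {q0, q1, q3, q4}, keep only states in Sat with some successor in Z. Already a fixed point.
Sat(EG ((error ∧ halt) → ¬error)) = {q0, q1, q3, q4}
AG (EG ((error ∧ halt) → ¬error)): greatest fixpoint, start Z0 = {q0, q1, q3, q4}, keep only states in Sat with every successor in Z. Already a fixed point.
Sat(AG (EG ((error ∧ halt) → ¬error))) = {q0, q1, q3, q4}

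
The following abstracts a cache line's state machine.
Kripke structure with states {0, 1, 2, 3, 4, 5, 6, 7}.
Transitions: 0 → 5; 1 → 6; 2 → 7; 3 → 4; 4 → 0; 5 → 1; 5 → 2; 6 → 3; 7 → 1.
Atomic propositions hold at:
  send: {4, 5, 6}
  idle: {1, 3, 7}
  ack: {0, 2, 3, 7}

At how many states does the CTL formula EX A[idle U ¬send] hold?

5

Sat(¬send) = {0, 1, 2, 3, 7}
A[idle U ¬send]: least fixpoint, start Z0 = Sat(¬send) = {0, 1, 2, 3, 7}, add states in Sat(idle) with every successor in Z. Already a fixed point.
Sat(A[idle U ¬send]) = {0, 1, 2, 3, 7}
Sat(EX A[idle U ¬send]) = {s : some successor in {0, 1, 2, 3, 7}} = {2, 4, 5, 6, 7}
|Sat(EX A[idle U ¬send])| = |{2, 4, 5, 6, 7}| = 5.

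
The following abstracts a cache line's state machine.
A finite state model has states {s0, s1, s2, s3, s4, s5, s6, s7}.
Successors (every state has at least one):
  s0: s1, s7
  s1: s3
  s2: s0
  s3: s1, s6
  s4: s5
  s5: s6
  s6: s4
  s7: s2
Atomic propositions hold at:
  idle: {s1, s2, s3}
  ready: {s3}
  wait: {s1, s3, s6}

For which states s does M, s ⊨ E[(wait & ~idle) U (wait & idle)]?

Sat(~idle) = {s0, s4, s5, s6, s7}
Sat(wait & ~idle) = {s6}
Sat(wait & idle) = {s1, s3}
E[(wait & ~idle) U (wait & idle)]: least fixpoint, start Z0 = Sat((wait & idle)) = {s1, s3}, add states in Sat(wait & ~idle) with some successor in Z. Already a fixed point.
Sat(E[(wait & ~idle) U (wait & idle)]) = {s1, s3}

{s1, s3}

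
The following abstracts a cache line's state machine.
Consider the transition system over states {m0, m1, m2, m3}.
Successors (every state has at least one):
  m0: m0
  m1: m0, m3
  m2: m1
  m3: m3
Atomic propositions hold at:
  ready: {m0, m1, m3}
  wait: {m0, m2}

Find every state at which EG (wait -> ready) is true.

Sat(wait -> ready) = {m0, m1, m3}
EG (wait -> ready): greatest fixpoint, start Z0 = {m0, m1, m3}, keep only states in Sat with some successor in Z. Already a fixed point.
Sat(EG (wait -> ready)) = {m0, m1, m3}

{m0, m1, m3}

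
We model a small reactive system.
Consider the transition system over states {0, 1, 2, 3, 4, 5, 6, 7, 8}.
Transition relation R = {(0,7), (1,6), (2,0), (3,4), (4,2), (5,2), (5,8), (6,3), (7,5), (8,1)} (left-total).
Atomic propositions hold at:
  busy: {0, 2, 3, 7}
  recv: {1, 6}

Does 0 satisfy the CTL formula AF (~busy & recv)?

Sat(~busy) = {1, 4, 5, 6, 8}
Sat(~busy & recv) = {1, 6}
AF (~busy & recv): least fixpoint, start Z0 = {1, 6}, add states with every successor in Z. Z1 = {1, 6, 8}; fixed.
Sat(AF (~busy & recv)) = {1, 6, 8}
0 ∉ Sat(AF (~busy & recv)) = {1, 6, 8}, so the formula does not hold at 0.

No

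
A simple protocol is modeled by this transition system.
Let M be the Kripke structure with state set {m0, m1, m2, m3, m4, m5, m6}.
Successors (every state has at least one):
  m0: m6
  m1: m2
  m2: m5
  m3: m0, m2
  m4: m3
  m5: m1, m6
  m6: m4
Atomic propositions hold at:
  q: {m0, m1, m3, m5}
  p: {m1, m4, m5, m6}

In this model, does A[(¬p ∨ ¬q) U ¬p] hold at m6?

Sat(¬p) = {m0, m2, m3}
Sat(¬q) = {m2, m4, m6}
Sat(¬p ∨ ¬q) = {m0, m2, m3, m4, m6}
A[(¬p ∨ ¬q) U ¬p]: least fixpoint, start Z0 = Sat(¬p) = {m0, m2, m3}, add states in Sat(¬p ∨ ¬q) with every successor in Z. Z1 = {m0, m2, m3, m4}; Z2 = {m0, m2, m3, m4, m6}; fixed.
Sat(A[(¬p ∨ ¬q) U ¬p]) = {m0, m2, m3, m4, m6}
m6 ∈ Sat(A[(¬p ∨ ¬q) U ¬p]) = {m0, m2, m3, m4, m6}, so the formula holds at m6.

Yes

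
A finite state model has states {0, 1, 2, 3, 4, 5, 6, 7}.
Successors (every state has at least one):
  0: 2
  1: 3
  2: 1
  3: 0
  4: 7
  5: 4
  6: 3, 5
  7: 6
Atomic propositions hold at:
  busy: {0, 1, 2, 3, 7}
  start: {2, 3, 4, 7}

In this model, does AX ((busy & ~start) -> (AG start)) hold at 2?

Sat(~start) = {0, 1, 5, 6}
Sat(busy & ~start) = {0, 1}
AG start: greatest fixpoint, start Z0 = {2, 3, 4, 7}, keep only states in Sat with every successor in Z. Z1 = {4}; Z2 = ∅; fixed.
Sat(AG start) = ∅
Sat((busy & ~start) -> (AG start)) = {2, 3, 4, 5, 6, 7}
Sat(AX ((busy & ~start) -> (AG start))) = {s : every successor in {2, 3, 4, 5, 6, 7}} = {0, 1, 4, 5, 6, 7}
2 ∉ Sat(AX ((busy & ~start) -> (AG start))) = {0, 1, 4, 5, 6, 7}, so the formula does not hold at 2.

No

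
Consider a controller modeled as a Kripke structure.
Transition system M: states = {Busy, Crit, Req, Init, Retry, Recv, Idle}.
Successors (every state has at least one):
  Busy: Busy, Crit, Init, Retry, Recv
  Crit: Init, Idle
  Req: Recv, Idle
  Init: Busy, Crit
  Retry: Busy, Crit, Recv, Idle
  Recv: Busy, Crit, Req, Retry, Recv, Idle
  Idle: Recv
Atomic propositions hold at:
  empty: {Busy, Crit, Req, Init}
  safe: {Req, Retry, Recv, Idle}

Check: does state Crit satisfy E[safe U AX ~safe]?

No

Sat(~safe) = {Busy, Crit, Init}
Sat(AX ~safe) = {s : every successor in {Busy, Crit, Init}} = {Init}
E[safe U AX ~safe]: least fixpoint, start Z0 = Sat(AX ~safe) = {Init}, add states in Sat(safe) with some successor in Z. Already a fixed point.
Sat(E[safe U AX ~safe]) = {Init}
Crit ∉ Sat(E[safe U AX ~safe]) = {Init}, so the formula does not hold at Crit.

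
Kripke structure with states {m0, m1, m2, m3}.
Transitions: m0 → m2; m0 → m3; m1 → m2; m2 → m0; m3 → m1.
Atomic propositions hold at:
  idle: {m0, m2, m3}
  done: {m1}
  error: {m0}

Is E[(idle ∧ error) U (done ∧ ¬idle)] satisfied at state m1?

Sat(idle ∧ error) = {m0}
Sat(¬idle) = {m1}
Sat(done ∧ ¬idle) = {m1}
E[(idle ∧ error) U (done ∧ ¬idle)]: least fixpoint, start Z0 = Sat((done ∧ ¬idle)) = {m1}, add states in Sat(idle ∧ error) with some successor in Z. Already a fixed point.
Sat(E[(idle ∧ error) U (done ∧ ¬idle)]) = {m1}
m1 ∈ Sat(E[(idle ∧ error) U (done ∧ ¬idle)]) = {m1}, so the formula holds at m1.

Yes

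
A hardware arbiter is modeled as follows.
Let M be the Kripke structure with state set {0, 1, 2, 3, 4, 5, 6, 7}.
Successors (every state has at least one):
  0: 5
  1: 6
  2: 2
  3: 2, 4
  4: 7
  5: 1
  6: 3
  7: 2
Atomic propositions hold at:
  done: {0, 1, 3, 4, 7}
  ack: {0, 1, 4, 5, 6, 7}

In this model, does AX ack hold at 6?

Sat(AX ack) = {s : every successor in {0, 1, 4, 5, 6, 7}} = {0, 1, 4, 5}
6 ∉ Sat(AX ack) = {0, 1, 4, 5}, so the formula does not hold at 6.

No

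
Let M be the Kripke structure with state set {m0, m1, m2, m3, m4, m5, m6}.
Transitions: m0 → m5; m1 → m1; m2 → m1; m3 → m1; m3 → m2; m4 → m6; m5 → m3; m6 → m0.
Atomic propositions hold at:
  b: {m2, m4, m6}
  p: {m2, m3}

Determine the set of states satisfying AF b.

{m2, m4, m6}

AF b: least fixpoint, start Z0 = {m2, m4, m6}, add states with every successor in Z. Already a fixed point.
Sat(AF b) = {m2, m4, m6}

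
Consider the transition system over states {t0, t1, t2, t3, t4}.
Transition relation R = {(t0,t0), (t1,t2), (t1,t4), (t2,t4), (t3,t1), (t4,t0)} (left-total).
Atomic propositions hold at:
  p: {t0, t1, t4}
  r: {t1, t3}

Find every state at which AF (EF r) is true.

{t1, t3}

EF r: least fixpoint, start Z0 = {t1, t3}, add states with some successor in Z. Already a fixed point.
Sat(EF r) = {t1, t3}
AF (EF r): least fixpoint, start Z0 = {t1, t3}, add states with every successor in Z. Already a fixed point.
Sat(AF (EF r)) = {t1, t3}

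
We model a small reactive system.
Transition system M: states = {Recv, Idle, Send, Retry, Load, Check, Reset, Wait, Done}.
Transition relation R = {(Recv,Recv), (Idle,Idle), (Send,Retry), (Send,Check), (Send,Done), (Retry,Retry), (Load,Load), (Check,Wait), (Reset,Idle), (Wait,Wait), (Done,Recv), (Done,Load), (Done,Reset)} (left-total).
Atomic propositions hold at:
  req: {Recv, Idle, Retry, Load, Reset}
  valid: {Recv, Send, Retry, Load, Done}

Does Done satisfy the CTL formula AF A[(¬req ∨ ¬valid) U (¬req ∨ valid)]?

Sat(¬req) = {Send, Check, Wait, Done}
Sat(¬valid) = {Idle, Check, Reset, Wait}
Sat(¬req ∨ ¬valid) = {Idle, Send, Check, Reset, Wait, Done}
Sat(¬req ∨ valid) = {Recv, Send, Retry, Load, Check, Wait, Done}
A[(¬req ∨ ¬valid) U (¬req ∨ valid)]: least fixpoint, start Z0 = Sat((¬req ∨ valid)) = {Recv, Send, Retry, Load, Check, Wait, Done}, add states in Sat(¬req ∨ ¬valid) with every successor in Z. Already a fixed point.
Sat(A[(¬req ∨ ¬valid) U (¬req ∨ valid)]) = {Recv, Send, Retry, Load, Check, Wait, Done}
AF A[(¬req ∨ ¬valid) U (¬req ∨ valid)]: least fixpoint, start Z0 = {Recv, Send, Retry, Load, Check, Wait, Done}, add states with every successor in Z. Already a fixed point.
Sat(AF A[(¬req ∨ ¬valid) U (¬req ∨ valid)]) = {Recv, Send, Retry, Load, Check, Wait, Done}
Done ∈ Sat(AF A[(¬req ∨ ¬valid) U (¬req ∨ valid)]) = {Recv, Send, Retry, Load, Check, Wait, Done}, so the formula holds at Done.

Yes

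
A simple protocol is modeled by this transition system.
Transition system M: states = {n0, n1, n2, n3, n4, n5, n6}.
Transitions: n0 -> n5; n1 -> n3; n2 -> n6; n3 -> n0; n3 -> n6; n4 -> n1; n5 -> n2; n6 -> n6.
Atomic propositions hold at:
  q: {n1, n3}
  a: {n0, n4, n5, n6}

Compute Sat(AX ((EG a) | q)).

{n1, n2, n4, n6}

EG a: greatest fixpoint, start Z0 = {n0, n4, n5, n6}, keep only states in Sat with some successor in Z. Z1 = {n0, n6}; Z2 = {n6}; fixed.
Sat(EG a) = {n6}
Sat((EG a) | q) = {n1, n3, n6}
Sat(AX ((EG a) | q)) = {s : every successor in {n1, n3, n6}} = {n1, n2, n4, n6}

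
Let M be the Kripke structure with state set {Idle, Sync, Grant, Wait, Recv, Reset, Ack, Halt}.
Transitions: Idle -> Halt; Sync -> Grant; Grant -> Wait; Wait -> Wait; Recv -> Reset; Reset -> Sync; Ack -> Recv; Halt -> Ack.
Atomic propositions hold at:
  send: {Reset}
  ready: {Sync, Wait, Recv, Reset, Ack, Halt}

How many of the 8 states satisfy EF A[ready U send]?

5

A[ready U send]: least fixpoint, start Z0 = Sat(send) = {Reset}, add states in Sat(ready) with every successor in Z. Z1 = {Recv, Reset}; Z2 = {Recv, Reset, Ack}; Z3 = {Recv, Reset, Ack, Halt}; fixed.
Sat(A[ready U send]) = {Recv, Reset, Ack, Halt}
EF A[ready U send]: least fixpoint, start Z0 = {Recv, Reset, Ack, Halt}, add states with some successor in Z. Z1 = {Idle, Recv, Reset, Ack, Halt}; fixed.
Sat(EF A[ready U send]) = {Idle, Recv, Reset, Ack, Halt}
|Sat(EF A[ready U send])| = |{Idle, Recv, Reset, Ack, Halt}| = 5.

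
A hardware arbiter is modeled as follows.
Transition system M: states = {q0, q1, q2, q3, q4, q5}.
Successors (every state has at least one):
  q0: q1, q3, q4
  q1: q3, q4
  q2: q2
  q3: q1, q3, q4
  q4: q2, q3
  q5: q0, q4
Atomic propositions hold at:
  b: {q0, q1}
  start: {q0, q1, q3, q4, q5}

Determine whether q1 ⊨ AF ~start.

Sat(~start) = {q2}
AF ~start: least fixpoint, start Z0 = {q2}, add states with every successor in Z. Already a fixed point.
Sat(AF ~start) = {q2}
q1 ∉ Sat(AF ~start) = {q2}, so the formula does not hold at q1.

No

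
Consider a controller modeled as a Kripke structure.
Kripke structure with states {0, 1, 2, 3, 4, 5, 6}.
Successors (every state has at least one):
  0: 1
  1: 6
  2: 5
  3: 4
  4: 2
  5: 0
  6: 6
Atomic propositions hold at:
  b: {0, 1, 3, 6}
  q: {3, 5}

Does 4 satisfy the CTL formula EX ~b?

Sat(~b) = {2, 4, 5}
Sat(EX ~b) = {s : some successor in {2, 4, 5}} = {2, 3, 4}
4 ∈ Sat(EX ~b) = {2, 3, 4}, so the formula holds at 4.

Yes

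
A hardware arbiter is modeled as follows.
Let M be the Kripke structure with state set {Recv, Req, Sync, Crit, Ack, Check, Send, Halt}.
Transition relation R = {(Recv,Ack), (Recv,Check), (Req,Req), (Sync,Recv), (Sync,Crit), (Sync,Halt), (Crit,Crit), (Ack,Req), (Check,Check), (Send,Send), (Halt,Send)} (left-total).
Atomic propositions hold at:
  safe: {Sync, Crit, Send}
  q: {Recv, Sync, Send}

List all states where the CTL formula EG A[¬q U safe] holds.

Sat(¬q) = {Req, Crit, Ack, Check, Halt}
A[¬q U safe]: least fixpoint, start Z0 = Sat(safe) = {Sync, Crit, Send}, add states in Sat(¬q) with every successor in Z. Z1 = {Sync, Crit, Send, Halt}; fixed.
Sat(A[¬q U safe]) = {Sync, Crit, Send, Halt}
EG A[¬q U safe]: greatest fixpoint, start Z0 = {Sync, Crit, Send, Halt}, keep only states in Sat with some successor in Z. Already a fixed point.
Sat(EG A[¬q U safe]) = {Sync, Crit, Send, Halt}

{Sync, Crit, Send, Halt}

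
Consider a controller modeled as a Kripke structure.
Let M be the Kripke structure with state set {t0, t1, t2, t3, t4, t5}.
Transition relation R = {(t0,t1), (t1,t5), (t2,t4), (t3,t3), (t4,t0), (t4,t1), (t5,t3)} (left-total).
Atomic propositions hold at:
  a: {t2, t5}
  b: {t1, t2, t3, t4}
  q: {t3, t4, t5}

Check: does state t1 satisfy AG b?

No

AG b: greatest fixpoint, start Z0 = {t1, t2, t3, t4}, keep only states in Sat with every successor in Z. Z1 = {t2, t3}; Z2 = {t3}; fixed.
Sat(AG b) = {t3}
t1 ∉ Sat(AG b) = {t3}, so the formula does not hold at t1.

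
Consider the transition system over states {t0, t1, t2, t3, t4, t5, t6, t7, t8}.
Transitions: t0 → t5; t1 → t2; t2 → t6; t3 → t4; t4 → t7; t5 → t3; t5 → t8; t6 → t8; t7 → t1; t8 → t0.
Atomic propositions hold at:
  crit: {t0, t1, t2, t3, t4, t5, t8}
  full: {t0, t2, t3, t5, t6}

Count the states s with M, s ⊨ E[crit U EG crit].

3

EG crit: greatest fixpoint, start Z0 = {t0, t1, t2, t3, t4, t5, t8}, keep only states in Sat with some successor in Z. Z1 = {t0, t1, t3, t5, t8}; Z2 = {t0, t5, t8}; fixed.
Sat(EG crit) = {t0, t5, t8}
E[crit U EG crit]: least fixpoint, start Z0 = Sat(EG crit) = {t0, t5, t8}, add states in Sat(crit) with some successor in Z. Already a fixed point.
Sat(E[crit U EG crit]) = {t0, t5, t8}
|Sat(E[crit U EG crit])| = |{t0, t5, t8}| = 3.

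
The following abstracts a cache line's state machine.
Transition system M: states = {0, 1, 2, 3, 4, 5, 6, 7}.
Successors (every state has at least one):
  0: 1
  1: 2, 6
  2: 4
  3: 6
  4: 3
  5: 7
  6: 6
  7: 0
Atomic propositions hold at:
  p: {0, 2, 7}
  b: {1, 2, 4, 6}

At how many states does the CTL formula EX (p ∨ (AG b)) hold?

AG b: greatest fixpoint, start Z0 = {1, 2, 4, 6}, keep only states in Sat with every successor in Z. Z1 = {1, 2, 6}; Z2 = {1, 6}; Z3 = {6}; fixed.
Sat(AG b) = {6}
Sat(p ∨ (AG b)) = {0, 2, 6, 7}
Sat(EX (p ∨ (AG b))) = {s : some successor in {0, 2, 6, 7}} = {1, 3, 5, 6, 7}
|Sat(EX (p ∨ (AG b)))| = |{1, 3, 5, 6, 7}| = 5.

5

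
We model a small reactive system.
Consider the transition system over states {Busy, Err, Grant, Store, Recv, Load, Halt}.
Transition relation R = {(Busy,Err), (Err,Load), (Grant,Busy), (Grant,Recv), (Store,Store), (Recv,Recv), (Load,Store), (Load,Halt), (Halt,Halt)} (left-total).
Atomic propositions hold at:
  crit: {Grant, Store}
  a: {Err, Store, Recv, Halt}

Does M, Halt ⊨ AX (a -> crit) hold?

No

Sat(a -> crit) = {Busy, Grant, Store, Load}
Sat(AX (a -> crit)) = {s : every successor in {Busy, Grant, Store, Load}} = {Err, Store}
Halt ∉ Sat(AX (a -> crit)) = {Err, Store}, so the formula does not hold at Halt.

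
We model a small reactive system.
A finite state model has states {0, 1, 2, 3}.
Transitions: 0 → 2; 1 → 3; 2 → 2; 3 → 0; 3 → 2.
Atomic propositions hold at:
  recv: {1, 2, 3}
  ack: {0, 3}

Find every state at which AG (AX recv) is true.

{0, 2}

Sat(AX recv) = {s : every successor in {1, 2, 3}} = {0, 1, 2}
AG (AX recv): greatest fixpoint, start Z0 = {0, 1, 2}, keep only states in Sat with every successor in Z. Z1 = {0, 2}; fixed.
Sat(AG (AX recv)) = {0, 2}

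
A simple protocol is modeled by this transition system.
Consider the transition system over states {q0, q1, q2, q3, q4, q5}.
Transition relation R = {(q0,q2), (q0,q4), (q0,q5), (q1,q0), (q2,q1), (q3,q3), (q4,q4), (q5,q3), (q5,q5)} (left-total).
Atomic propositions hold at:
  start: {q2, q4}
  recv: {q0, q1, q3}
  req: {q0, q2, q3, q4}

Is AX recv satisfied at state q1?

Sat(AX recv) = {s : every successor in {q0, q1, q3}} = {q1, q2, q3}
q1 ∈ Sat(AX recv) = {q1, q2, q3}, so the formula holds at q1.

Yes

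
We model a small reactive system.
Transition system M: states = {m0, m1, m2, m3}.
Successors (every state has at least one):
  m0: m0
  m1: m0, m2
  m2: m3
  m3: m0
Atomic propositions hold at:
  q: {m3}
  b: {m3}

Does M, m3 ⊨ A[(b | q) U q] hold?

Sat(b | q) = {m3}
A[(b | q) U q]: least fixpoint, start Z0 = Sat(q) = {m3}, add states in Sat(b | q) with every successor in Z. Already a fixed point.
Sat(A[(b | q) U q]) = {m3}
m3 ∈ Sat(A[(b | q) U q]) = {m3}, so the formula holds at m3.

Yes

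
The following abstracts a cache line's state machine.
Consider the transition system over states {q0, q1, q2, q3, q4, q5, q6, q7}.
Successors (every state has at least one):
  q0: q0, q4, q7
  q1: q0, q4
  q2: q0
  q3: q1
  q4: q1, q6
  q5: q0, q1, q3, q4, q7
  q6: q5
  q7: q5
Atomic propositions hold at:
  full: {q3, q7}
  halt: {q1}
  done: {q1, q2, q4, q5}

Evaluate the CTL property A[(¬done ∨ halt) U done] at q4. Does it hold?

Yes

Sat(¬done) = {q0, q3, q6, q7}
Sat(¬done ∨ halt) = {q0, q1, q3, q6, q7}
A[(¬done ∨ halt) U done]: least fixpoint, start Z0 = Sat(done) = {q1, q2, q4, q5}, add states in Sat(¬done ∨ halt) with every successor in Z. Z1 = {q1, q2, q3, q4, q5, q6, q7}; fixed.
Sat(A[(¬done ∨ halt) U done]) = {q1, q2, q3, q4, q5, q6, q7}
q4 ∈ Sat(A[(¬done ∨ halt) U done]) = {q1, q2, q3, q4, q5, q6, q7}, so the formula holds at q4.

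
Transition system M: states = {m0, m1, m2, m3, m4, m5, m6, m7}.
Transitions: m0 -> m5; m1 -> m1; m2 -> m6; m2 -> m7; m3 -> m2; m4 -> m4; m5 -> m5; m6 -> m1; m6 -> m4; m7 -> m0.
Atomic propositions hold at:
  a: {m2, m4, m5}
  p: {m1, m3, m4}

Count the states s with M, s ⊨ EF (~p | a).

Sat(~p) = {m0, m2, m5, m6, m7}
Sat(~p | a) = {m0, m2, m4, m5, m6, m7}
EF (~p | a): least fixpoint, start Z0 = {m0, m2, m4, m5, m6, m7}, add states with some successor in Z. Z1 = {m0, m2, m3, m4, m5, m6, m7}; fixed.
Sat(EF (~p | a)) = {m0, m2, m3, m4, m5, m6, m7}
|Sat(EF (~p | a))| = |{m0, m2, m3, m4, m5, m6, m7}| = 7.

7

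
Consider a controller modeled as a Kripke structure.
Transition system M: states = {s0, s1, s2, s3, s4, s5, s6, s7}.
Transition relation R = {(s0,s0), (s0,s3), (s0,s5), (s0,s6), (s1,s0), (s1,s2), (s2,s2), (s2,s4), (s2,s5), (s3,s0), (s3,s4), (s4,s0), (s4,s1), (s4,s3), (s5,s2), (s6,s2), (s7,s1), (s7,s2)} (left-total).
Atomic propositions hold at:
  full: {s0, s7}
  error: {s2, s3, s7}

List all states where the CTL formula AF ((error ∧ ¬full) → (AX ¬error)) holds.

{s0, s1, s3, s4, s5, s6, s7}

Sat(¬full) = {s1, s2, s3, s4, s5, s6}
Sat(error ∧ ¬full) = {s2, s3}
Sat(¬error) = {s0, s1, s4, s5, s6}
Sat(AX ¬error) = {s : every successor in {s0, s1, s4, s5, s6}} = {s3}
Sat((error ∧ ¬full) → (AX ¬error)) = {s0, s1, s3, s4, s5, s6, s7}
AF ((error ∧ ¬full) → (AX ¬error)): least fixpoint, start Z0 = {s0, s1, s3, s4, s5, s6, s7}, add states with every successor in Z. Already a fixed point.
Sat(AF ((error ∧ ¬full) → (AX ¬error))) = {s0, s1, s3, s4, s5, s6, s7}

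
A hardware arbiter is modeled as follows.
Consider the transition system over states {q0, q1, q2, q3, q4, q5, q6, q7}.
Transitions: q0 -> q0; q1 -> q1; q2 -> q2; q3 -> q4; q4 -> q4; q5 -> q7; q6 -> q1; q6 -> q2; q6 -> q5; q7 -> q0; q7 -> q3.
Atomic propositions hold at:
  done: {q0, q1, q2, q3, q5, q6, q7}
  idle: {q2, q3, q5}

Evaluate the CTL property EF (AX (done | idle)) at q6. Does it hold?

Sat(done | idle) = {q0, q1, q2, q3, q5, q6, q7}
Sat(AX (done | idle)) = {s : every successor in {q0, q1, q2, q3, q5, q6, q7}} = {q0, q1, q2, q5, q6, q7}
EF (AX (done | idle)): least fixpoint, start Z0 = {q0, q1, q2, q5, q6, q7}, add states with some successor in Z. Already a fixed point.
Sat(EF (AX (done | idle))) = {q0, q1, q2, q5, q6, q7}
q6 ∈ Sat(EF (AX (done | idle))) = {q0, q1, q2, q5, q6, q7}, so the formula holds at q6.

Yes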